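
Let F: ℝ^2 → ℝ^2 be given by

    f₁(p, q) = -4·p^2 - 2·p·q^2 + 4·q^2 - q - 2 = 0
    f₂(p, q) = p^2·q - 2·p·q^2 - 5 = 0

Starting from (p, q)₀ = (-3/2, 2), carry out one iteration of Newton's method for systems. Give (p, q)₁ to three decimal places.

(-1.278, 1.411)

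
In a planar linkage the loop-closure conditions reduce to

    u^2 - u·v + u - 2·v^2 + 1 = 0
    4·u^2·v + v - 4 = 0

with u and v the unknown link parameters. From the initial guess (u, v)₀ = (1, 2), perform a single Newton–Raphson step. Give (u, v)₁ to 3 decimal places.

(0.872, 1.208)

At (1, 2): F = (-7.000, 6.000).
Jacobian J = [[2·u - v + 1, -u - 4·v], [8·u·v, 4·u^2 + 1]].
At the point, J = [[1.000, -9.000], [16.000, 5.000]] (det J = 149.000).
Solving J·Δ = −F gives Δ = (-0.128, -0.792).
Then the next iterate is (u, v)₁ = (0.872, 1.208).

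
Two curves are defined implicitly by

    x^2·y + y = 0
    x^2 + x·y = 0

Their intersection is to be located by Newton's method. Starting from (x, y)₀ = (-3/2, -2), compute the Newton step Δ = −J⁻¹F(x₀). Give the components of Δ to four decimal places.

(1.0086, 0.1379)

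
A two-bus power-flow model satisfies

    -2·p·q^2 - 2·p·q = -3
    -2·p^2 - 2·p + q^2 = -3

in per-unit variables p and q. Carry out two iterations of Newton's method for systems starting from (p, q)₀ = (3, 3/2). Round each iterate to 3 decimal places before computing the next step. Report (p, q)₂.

(1.059, 0.927)

At (3, 3/2): F = (-19.500, -18.750).
Jacobian J = [[-2·q^2 - 2·q, -4·p·q - 2·p], [-4·p - 2, 2·q]].
At the point, J = [[-7.500, -24.000], [-14.000, 3.000]] (det J = -358.500).
Solving J·Δ = −F gives Δ = (-1.418, -0.369).
Then the next iterate is (p, q)₁ = (1.582, 1.131).
Round to (1.582, 1.131) and repeat: F = (-4.62575, -3.89029), J = [[-4.82032, -10.32097], [-8.328, 2.262]].
Δ = (-0.523, -0.204), so (p, q)₂ = (1.059, 0.927).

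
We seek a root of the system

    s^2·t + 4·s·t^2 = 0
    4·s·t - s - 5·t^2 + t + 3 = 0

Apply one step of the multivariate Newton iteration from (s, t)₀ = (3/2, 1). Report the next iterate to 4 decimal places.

(0.3294, 0.9961)

At (3/2, 1): F = (8.2500, 3.5000).
Jacobian J = [[2·s·t + 4·t^2, s^2 + 8·s·t], [4·t - 1, 4·s - 10·t + 1]].
At the point, J = [[7.0000, 14.2500], [3.0000, -3.0000]] (det J = -63.7500).
Solving J·Δ = −F gives Δ = (-1.1706, -0.0039).
Then the next iterate is (s, t)₁ = (0.3294, 0.9961).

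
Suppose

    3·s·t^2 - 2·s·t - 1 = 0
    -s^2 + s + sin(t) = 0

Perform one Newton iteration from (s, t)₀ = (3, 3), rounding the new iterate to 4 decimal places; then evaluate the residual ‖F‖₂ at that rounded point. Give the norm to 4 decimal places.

At (3, 3): F = (62.0000, -5.858880).
Jacobian J = [[3·t^2 - 2·t, 6·s·t - 2·s], [-2·s + 1, cos(t)]].
At the point, J = [[21.0000, 48.0000], [-5.0000, -0.989992]] (det J = 219.210158).
Solving J·Δ = −F gives Δ = (-1.0029, -0.8529).
Then the next iterate is (s, t)₁ = (1.9971, 2.1471).
Re-evaluating at (1.9971, 2.1471): F = (18.044176, -1.152826), so ‖F‖₂ = 18.0810.

18.0810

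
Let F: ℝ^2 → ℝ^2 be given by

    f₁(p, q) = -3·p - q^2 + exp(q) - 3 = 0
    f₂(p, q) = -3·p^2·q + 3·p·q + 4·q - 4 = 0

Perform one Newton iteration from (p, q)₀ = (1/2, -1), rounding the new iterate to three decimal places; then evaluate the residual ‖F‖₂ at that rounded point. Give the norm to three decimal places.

2.124

At (1/2, -1): F = (-5.13212, -8.750).
Jacobian J = [[-3, -2·q + exp(q)], [-6·p·q + 3·q, -3·p^2 + 3·p + 4]].
At the point, J = [[-3.000, 2.36788], [0.000, 4.750]] (det J = -14.250).
Solving J·Δ = −F gives Δ = (-0.257, 1.842).
Then the next iterate is (p, q)₁ = (0.243, 0.842).
Re-evaluating at (0.243, 0.842): F = (-2.11696, -0.16734), so ‖F‖₂ = 2.124.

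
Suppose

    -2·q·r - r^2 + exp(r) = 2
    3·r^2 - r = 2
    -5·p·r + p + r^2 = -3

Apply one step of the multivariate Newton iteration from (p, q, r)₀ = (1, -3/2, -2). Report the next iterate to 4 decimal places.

At (1, -3/2, -2): F = (-11.864665, 12.0000, 18.0000).
Jacobian J = [[0, -2·r, -2·q - 2·r + exp(r)], [0, 0, 6·r - 1], [-5·r + 1, 0, -5·p + 2·r]].
At the point, J = [[0.0000, 4.0000, 7.135335], [0.0000, 0.0000, -13.0000], [11.0000, 0.0000, -9.0000]] (det J = -572.0000).
Solving J·Δ = −F gives Δ = (-0.8811, 1.3196, 0.9231).
Then the next iterate is (p, q, r)₁ = (0.1189, -0.1804, -1.0769).

(0.1189, -0.1804, -1.0769)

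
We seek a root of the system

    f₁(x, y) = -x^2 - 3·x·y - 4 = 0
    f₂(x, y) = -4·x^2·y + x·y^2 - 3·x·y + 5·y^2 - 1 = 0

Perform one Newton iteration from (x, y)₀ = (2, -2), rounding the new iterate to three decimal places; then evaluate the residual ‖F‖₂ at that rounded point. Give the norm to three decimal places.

At (2, -2): F = (4.000, 71.000).
Jacobian J = [[-2·x - 3·y, -3·x], [-8·x·y + y^2 - 3·y, -4·x^2 + 2·x·y - 3·x + 10·y]].
At the point, J = [[2.000, -6.000], [42.000, -50.000]] (det J = 152.000).
Solving J·Δ = −F gives Δ = (-1.487, 0.171).
Then the next iterate is (x, y)₁ = (0.513, -1.829).
Re-evaluating at (0.513, -1.829): F = (-1.44834, 22.18249), so ‖F‖₂ = 22.230.

22.230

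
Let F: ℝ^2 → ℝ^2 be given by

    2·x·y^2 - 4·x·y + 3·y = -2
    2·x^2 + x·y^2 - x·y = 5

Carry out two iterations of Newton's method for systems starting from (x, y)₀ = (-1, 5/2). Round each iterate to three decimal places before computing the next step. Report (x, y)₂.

At (-1, 5/2): F = (7.000, -6.750).
Jacobian J = [[2·y^2 - 4·y, 4·x·y - 4·x + 3], [4·x + y^2 - y, 2·x·y - x]].
At the point, J = [[2.500, -3.000], [-0.250, -4.000]] (det J = -10.750).
Solving J·Δ = −F gives Δ = (-4.488, -1.407).
Then the next iterate is (x, y)₁ = (-5.488, 1.093).
Round to (-5.488, 1.093) and repeat: F = (16.16007, 54.67844), J = [[-1.98270, 0.95846], [-21.85035, -6.50877]].
Δ = (4.656, -7.229), so (x, y)₂ = (-0.832, -6.136).

(-0.832, -6.136)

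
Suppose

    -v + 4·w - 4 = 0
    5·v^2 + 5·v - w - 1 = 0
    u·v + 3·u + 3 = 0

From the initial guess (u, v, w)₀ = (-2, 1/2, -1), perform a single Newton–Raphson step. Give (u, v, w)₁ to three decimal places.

(-0.952, 0.333, 1.083)

At (-2, 1/2, -1): F = (-8.500, 3.750, -4.000).
Jacobian J = [[0, -1, 4], [0, 10·v + 5, -1], [v + 3, u, 0]].
At the point, J = [[0.000, -1.000, 4.000], [0.000, 10.000, -1.000], [3.500, -2.000, 0.000]] (det J = -136.500).
Solving J·Δ = −F gives Δ = (1.048, -0.167, 2.083).
Then the next iterate is (u, v, w)₁ = (-0.952, 0.333, 1.083).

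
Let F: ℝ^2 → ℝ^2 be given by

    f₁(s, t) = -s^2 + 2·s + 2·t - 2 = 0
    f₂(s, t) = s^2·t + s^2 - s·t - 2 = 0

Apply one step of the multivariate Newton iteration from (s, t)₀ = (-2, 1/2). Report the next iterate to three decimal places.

(-0.694, 1.082)

At (-2, 1/2): F = (-9.000, 5.000).
Jacobian J = [[-2·s + 2, 2], [2·s·t + 2·s - t, s^2 - s]].
At the point, J = [[6.000, 2.000], [-6.500, 6.000]] (det J = 49.000).
Solving J·Δ = −F gives Δ = (1.306, 0.582).
Then the next iterate is (s, t)₁ = (-0.694, 1.082).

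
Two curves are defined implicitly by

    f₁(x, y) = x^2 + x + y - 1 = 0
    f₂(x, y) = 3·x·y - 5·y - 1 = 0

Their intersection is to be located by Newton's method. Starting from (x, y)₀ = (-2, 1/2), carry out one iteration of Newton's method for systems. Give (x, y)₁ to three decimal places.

At (-2, 1/2): F = (1.500, -6.500).
Jacobian J = [[2·x + 1, 1], [3·y, 3·x - 5]].
At the point, J = [[-3.000, 1.000], [1.500, -11.000]] (det J = 31.500).
Solving J·Δ = −F gives Δ = (0.317, -0.548).
Then the next iterate is (x, y)₁ = (-1.683, -0.048).

(-1.683, -0.048)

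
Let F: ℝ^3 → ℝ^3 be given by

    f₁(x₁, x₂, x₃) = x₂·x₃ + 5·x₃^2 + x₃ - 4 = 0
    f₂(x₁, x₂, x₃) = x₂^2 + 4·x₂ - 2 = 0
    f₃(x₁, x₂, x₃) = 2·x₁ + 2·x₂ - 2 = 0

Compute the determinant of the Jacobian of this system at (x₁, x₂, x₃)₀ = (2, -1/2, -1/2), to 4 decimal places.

27.0000

J = [[0, x₃, x₂ + 10·x₃ + 1], [0, 2·x₂ + 4, 0], [2, 2, 0]].
At the point, J = [[0.0000, -0.5000, -4.5000], [0.0000, 3.0000, 0.0000], [2.0000, 2.0000, 0.0000]].
det J = 27.0000.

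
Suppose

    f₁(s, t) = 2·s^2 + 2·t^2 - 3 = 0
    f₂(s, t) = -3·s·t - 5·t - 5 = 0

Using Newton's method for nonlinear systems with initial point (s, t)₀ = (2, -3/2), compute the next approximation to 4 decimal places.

At (2, -3/2): F = (9.5000, 11.5000).
Jacobian J = [[4·s, 4·t], [-3·t, -3·s - 5]].
At the point, J = [[8.0000, -6.0000], [4.5000, -11.0000]] (det J = -61.0000).
Solving J·Δ = −F gives Δ = (-0.5820, 0.8074).
Then the next iterate is (s, t)₁ = (1.4180, -0.6926).

(1.4180, -0.6926)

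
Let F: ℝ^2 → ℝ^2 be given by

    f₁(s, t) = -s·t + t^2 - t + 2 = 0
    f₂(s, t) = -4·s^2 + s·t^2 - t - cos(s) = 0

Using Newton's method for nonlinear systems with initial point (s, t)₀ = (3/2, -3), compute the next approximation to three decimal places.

At (3/2, -3): F = (18.500, 7.42926).
Jacobian J = [[-t, -s + 2·t - 1], [-8·s + t^2 + sin(s), 2·s·t - 1]].
At the point, J = [[3.000, -8.500], [-2.00251, -10.000]] (det J = -47.02129).
Solving J·Δ = −F gives Δ = (-2.591, 1.262).
Then the next iterate is (s, t)₁ = (-1.091, -1.738).

(-1.091, -1.738)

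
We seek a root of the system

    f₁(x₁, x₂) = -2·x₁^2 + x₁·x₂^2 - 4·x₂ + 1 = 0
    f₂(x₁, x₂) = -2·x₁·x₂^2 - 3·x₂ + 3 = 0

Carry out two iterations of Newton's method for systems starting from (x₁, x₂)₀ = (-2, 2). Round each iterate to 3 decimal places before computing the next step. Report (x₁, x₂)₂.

(0.864, 0.267)

At (-2, 2): F = (-23.000, 13.000).
Jacobian J = [[-4·x₁ + x₂^2, 2·x₁·x₂ - 4], [-2·x₂^2, -4·x₁·x₂ - 3]].
At the point, J = [[12.000, -12.000], [-8.000, 13.000]] (det J = 60.000).
Solving J·Δ = −F gives Δ = (2.383, 0.467).
Then the next iterate is (x₁, x₂)₁ = (0.383, 2.467).
Round to (0.383, 2.467) and repeat: F = (-6.83041, -9.06294), J = [[4.55409, -2.11028], [-12.17218, -6.77944]].
Δ = (0.481, -2.200), so (x₁, x₂)₂ = (0.864, 0.267).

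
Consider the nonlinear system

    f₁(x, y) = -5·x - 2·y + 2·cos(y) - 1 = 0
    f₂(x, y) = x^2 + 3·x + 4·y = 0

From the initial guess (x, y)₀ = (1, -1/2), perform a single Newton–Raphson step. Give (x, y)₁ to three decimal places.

(0.263, -0.079)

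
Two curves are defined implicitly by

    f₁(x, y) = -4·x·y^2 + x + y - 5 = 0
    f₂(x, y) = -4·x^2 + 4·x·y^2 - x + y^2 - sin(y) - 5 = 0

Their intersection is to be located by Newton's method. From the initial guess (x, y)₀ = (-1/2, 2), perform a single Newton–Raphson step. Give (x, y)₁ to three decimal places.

At (-1/2, 2): F = (4.500, -10.40930).
Jacobian J = [[-4·y^2 + 1, -8·x·y + 1], [-8·x + 4·y^2 - 1, 8·x·y + 2·y - cos(y)]].
At the point, J = [[-15.000, 9.000], [19.000, -3.58385]] (det J = -117.24220).
Solving J·Δ = −F gives Δ = (0.662, 0.603).
Then the next iterate is (x, y)₁ = (0.162, 2.603).

(0.162, 2.603)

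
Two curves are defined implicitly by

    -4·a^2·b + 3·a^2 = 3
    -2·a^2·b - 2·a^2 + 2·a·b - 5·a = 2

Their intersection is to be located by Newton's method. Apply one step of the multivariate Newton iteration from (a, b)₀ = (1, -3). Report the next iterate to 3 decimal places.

(-2.000, -22.500)

At (1, -3): F = (12.000, -9.000).
Jacobian J = [[-8·a·b + 6·a, -4·a^2], [-4·a·b - 4·a + 2·b - 5, -2·a^2 + 2·a]].
At the point, J = [[30.000, -4.000], [-3.000, 0.000]] (det J = -12.000).
Solving J·Δ = −F gives Δ = (-3.000, -19.500).
Then the next iterate is (a, b)₁ = (-2.000, -22.500).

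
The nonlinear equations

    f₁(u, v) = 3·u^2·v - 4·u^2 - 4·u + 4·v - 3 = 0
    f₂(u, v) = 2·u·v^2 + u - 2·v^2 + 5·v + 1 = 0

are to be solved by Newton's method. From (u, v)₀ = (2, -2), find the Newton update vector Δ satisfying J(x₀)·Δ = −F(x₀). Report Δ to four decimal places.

At (2, -2): F = (-59.0000, 1.0000).
Jacobian J = [[6·u·v - 8·u - 4, 3·u^2 + 4], [2·v^2 + 1, 4·u·v - 4·v + 5]].
At the point, J = [[-44.0000, 16.0000], [9.0000, -3.0000]] (det J = -12.0000).
Solving J·Δ = −F gives Δ = (13.4167, 40.5833).

(13.4167, 40.5833)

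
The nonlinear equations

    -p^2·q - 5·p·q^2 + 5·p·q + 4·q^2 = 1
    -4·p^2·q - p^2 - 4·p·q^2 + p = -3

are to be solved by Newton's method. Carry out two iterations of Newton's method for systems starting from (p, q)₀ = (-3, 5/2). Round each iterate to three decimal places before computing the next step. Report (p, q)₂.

(-1.392, 1.240)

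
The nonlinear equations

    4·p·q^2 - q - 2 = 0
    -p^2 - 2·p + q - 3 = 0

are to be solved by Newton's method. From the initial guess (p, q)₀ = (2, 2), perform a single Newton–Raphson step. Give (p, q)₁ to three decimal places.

At (2, 2): F = (28.000, -9.000).
Jacobian J = [[4·q^2, 8·p·q - 1], [-2·p - 2, 1]].
At the point, J = [[16.000, 31.000], [-6.000, 1.000]] (det J = 202.000).
Solving J·Δ = −F gives Δ = (-1.520, -0.119).
Then the next iterate is (p, q)₁ = (0.480, 1.881).

(0.480, 1.881)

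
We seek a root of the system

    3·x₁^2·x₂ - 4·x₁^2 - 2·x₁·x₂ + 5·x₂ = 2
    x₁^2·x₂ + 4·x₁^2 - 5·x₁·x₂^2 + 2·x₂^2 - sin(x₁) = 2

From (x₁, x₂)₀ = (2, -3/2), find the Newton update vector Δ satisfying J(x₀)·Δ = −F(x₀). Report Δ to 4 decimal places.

At (2, -3/2): F = (-37.5000, -10.909297).
Jacobian J = [[6·x₁·x₂ - 8·x₁ - 2·x₂, 3·x₁^2 - 2·x₁ + 5], [2·x₁·x₂ + 8·x₁ - 5·x₂^2 - cos(x₁), x₁^2 - 10·x₁·x₂ + 4·x₂]].
At the point, J = [[-31.0000, 13.0000], [-0.833853, 28.0000]] (det J = -857.159909).
Solving J·Δ = −F gives Δ = (-1.0595, 0.3581).

(-1.0595, 0.3581)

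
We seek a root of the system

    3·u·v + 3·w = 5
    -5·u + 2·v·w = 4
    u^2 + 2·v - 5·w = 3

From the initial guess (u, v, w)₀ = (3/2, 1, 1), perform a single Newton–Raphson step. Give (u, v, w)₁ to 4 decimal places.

At (3/2, 1, 1): F = (2.5000, -9.5000, -3.7500).
Jacobian J = [[3·v, 3·u, 3], [-5, 2·w, 2·v], [2·u, 2, -5]].
At the point, J = [[3.0000, 4.5000, 3.0000], [-5.0000, 2.0000, 2.0000], [3.0000, 2.0000, -5.0000]] (det J = -175.5000).
Solving J·Δ = −F gives Δ = (-1.8063, 1.4772, -1.2429).
Then the next iterate is (u, v, w)₁ = (-0.3063, 2.4772, -0.2429).

(-0.3063, 2.4772, -0.2429)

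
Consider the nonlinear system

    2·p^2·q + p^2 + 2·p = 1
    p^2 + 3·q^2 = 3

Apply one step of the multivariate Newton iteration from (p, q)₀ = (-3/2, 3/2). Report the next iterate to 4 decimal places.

At (-3/2, 3/2): F = (5.0000, 6.0000).
Jacobian J = [[4·p·q + 2·p + 2, 2·p^2], [2·p, 6·q]].
At the point, J = [[-10.0000, 4.5000], [-3.0000, 9.0000]] (det J = -76.5000).
Solving J·Δ = −F gives Δ = (0.2353, -0.5882).
Then the next iterate is (p, q)₁ = (-1.2647, 0.9118).

(-1.2647, 0.9118)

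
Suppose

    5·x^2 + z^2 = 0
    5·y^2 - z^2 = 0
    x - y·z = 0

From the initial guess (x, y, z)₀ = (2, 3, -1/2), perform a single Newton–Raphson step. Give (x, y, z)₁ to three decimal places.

(1.017, 1.489, 0.087)

At (2, 3, -1/2): F = (20.250, 44.750, 3.500).
Jacobian J = [[10·x, 0, 2·z], [0, 10·y, -2·z], [1, -z, -y]].
At the point, J = [[20.000, 0.000, -1.000], [0.000, 30.000, 1.000], [1.000, 0.500, -3.000]] (det J = -1780.000).
Solving J·Δ = −F gives Δ = (-0.983, -1.511, 0.587).
Then the next iterate is (x, y, z)₁ = (1.017, 1.489, 0.087).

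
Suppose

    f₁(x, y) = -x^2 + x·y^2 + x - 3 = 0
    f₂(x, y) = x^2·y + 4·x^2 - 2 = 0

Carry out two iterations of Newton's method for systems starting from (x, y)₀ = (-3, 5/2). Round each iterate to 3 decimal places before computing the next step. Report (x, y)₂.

(-1.312, -0.405)

At (-3, 5/2): F = (-33.750, 56.500).
Jacobian J = [[-2·x + y^2 + 1, 2·x·y], [2·x·y + 8·x, x^2]].
At the point, J = [[13.250, -15.000], [-39.000, 9.000]] (det J = -465.750).
Solving J·Δ = −F gives Δ = (1.167, -1.219).
Then the next iterate is (x, y)₁ = (-1.833, 1.281).
Round to (-1.833, 1.281) and repeat: F = (-11.20077, 15.74357), J = [[6.30696, -4.69615], [-19.36015, 3.35989]].
Δ = (0.521, -1.686), so (x, y)₂ = (-1.312, -0.405).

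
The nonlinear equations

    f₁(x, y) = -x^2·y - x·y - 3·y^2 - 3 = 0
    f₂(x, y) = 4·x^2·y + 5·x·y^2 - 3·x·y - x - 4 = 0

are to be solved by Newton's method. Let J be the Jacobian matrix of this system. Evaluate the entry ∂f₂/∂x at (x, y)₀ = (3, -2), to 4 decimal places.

-23.0000

∂f₂/∂x = 8·x·y + 5·y^2 - 3·y - 1.
At (3, -2) this is -23.0000.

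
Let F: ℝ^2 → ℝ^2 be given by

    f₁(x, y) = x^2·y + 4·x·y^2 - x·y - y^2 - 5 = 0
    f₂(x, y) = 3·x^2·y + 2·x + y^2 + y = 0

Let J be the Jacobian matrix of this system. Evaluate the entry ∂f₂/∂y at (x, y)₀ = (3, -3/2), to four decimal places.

25.0000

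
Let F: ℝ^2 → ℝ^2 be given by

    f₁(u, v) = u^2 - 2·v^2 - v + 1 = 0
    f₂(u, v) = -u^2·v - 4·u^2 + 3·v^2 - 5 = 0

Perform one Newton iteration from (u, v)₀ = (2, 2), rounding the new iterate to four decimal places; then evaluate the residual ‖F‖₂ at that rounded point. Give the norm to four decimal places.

At (2, 2): F = (-5.0000, -17.0000).
Jacobian J = [[2·u, -4·v - 1], [-2·u·v - 8·u, -u^2 + 6·v]].
At the point, J = [[4.0000, -9.0000], [-24.0000, 8.0000]] (det J = -184.0000).
Solving J·Δ = −F gives Δ = (-1.0489, -1.0217).
Then the next iterate is (u, v)₁ = (0.9511, 0.9783).
Re-evaluating at (0.9511, 0.9783): F = (-0.987851, -6.632114), so ‖F‖₂ = 6.7053.

6.7053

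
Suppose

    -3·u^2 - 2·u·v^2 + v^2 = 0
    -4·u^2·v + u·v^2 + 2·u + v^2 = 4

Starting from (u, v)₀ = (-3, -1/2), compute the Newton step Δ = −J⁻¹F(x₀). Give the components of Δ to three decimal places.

(1.374, -0.173)

At (-3, -1/2): F = (-25.250, 7.500).
Jacobian J = [[-6·u - 2·v^2, -4·u·v + 2·v], [-8·u·v + v^2 + 2, -4·u^2 + 2·u·v + 2·v]].
At the point, J = [[17.500, -7.000], [-9.750, -34.000]] (det J = -663.250).
Solving J·Δ = −F gives Δ = (1.374, -0.173).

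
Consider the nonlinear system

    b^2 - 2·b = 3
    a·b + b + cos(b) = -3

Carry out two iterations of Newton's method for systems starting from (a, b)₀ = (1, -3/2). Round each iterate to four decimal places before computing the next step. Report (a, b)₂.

At (1, -3/2): F = (2.2500, 0.070737).
Jacobian J = [[0, 2·b - 2], [b, a - sin(b) + 1]].
At the point, J = [[0.0000, -5.0000], [-1.5000, 2.997495]] (det J = -7.5000).
Solving J·Δ = −F gives Δ = (0.9464, 0.4500).
Then the next iterate is (a, b)₁ = (1.9464, -1.0500).
Round to (1.9464, -1.0500) and repeat: F = (0.2025, 0.403851), J = [[0.0000, -4.1000], [-1.0500, 3.813823]].
Δ = (0.5640, 0.0494), so (a, b)₂ = (2.5104, -1.0006).

(2.5104, -1.0006)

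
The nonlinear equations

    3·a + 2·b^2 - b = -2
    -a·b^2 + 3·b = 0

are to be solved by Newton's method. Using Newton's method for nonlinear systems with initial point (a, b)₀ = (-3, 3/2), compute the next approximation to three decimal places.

At (-3, 3/2): F = (-4.000, 11.250).
Jacobian J = [[3, 4·b - 1], [-b^2, -2·a·b + 3]].
At the point, J = [[3.000, 5.000], [-2.250, 12.000]] (det J = 47.250).
Solving J·Δ = −F gives Δ = (2.206, -0.524).
Then the next iterate is (a, b)₁ = (-0.794, 0.976).

(-0.794, 0.976)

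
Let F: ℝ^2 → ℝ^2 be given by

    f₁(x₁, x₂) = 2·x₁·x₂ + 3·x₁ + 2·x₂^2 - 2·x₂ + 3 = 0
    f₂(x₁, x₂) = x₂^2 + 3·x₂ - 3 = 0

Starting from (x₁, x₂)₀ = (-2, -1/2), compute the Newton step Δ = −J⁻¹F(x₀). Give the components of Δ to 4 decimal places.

(8.2500, 2.1250)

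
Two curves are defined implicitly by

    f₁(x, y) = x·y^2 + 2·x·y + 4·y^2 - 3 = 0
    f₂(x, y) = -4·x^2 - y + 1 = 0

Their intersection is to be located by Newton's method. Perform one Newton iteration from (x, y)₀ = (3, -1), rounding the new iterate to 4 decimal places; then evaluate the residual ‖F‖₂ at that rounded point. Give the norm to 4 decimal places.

7.9934

At (3, -1): F = (-2.0000, -34.0000).
Jacobian J = [[y^2 + 2·y, 2·x·y + 2·x + 8·y], [-8·x, -1]].
At the point, J = [[-1.0000, -8.0000], [-24.0000, -1.0000]] (det J = -191.0000).
Solving J·Δ = −F gives Δ = (-1.4136, -0.0733).
Then the next iterate is (x, y)₁ = (1.5864, -1.0733).
Re-evaluating at (1.5864, -1.0733): F = (0.030015, -7.993360), so ‖F‖₂ = 7.9934.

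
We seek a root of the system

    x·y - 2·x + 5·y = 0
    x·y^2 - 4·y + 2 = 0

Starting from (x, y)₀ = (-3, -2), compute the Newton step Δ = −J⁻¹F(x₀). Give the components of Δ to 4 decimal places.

(0.5000, 0.0000)

At (-3, -2): F = (2.0000, -2.0000).
Jacobian J = [[y - 2, x + 5], [y^2, 2·x·y - 4]].
At the point, J = [[-4.0000, 2.0000], [4.0000, 8.0000]] (det J = -40.0000).
Solving J·Δ = −F gives Δ = (0.5000, 0.0000).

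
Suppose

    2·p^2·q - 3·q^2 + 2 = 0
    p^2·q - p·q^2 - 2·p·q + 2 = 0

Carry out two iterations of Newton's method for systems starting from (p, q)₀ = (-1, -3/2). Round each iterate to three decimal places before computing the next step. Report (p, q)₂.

(-1.255, -0.457)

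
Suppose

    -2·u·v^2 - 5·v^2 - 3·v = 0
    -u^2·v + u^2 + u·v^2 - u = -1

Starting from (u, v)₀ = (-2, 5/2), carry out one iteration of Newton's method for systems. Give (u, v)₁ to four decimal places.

(-2.2585, 1.1851)

At (-2, 5/2): F = (-13.7500, -15.5000).
Jacobian J = [[-2·v^2, -4·u·v - 10·v - 3], [-2·u·v + 2·u + v^2 - 1, -u^2 + 2·u·v]].
At the point, J = [[-12.5000, -8.0000], [11.2500, -14.0000]] (det J = 265.0000).
Solving J·Δ = −F gives Δ = (-0.2585, -1.3149).
Then the next iterate is (u, v)₁ = (-2.2585, 1.1851).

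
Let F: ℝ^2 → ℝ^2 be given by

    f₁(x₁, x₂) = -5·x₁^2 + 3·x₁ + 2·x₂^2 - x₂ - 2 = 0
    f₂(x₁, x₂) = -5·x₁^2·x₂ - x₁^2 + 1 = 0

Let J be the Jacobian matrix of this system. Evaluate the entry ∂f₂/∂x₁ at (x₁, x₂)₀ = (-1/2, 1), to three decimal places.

∂f₂/∂x₁ = -10·x₁·x₂ - 2·x₁.
At (-1/2, 1) this is 6.000.

6.000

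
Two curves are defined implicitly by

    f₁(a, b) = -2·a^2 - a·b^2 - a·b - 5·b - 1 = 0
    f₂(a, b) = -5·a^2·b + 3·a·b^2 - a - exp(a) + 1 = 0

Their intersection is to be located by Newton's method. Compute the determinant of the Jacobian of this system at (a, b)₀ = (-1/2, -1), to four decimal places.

-16.3359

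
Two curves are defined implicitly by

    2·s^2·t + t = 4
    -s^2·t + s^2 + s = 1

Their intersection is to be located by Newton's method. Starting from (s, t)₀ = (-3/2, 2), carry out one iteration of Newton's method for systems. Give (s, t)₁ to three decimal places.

(-3.575, -3.800)

At (-3/2, 2): F = (7.000, -4.750).
Jacobian J = [[4·s·t, 2·s^2 + 1], [-2·s·t + 2·s + 1, -s^2]].
At the point, J = [[-12.000, 5.500], [4.000, -2.250]] (det J = 5.000).
Solving J·Δ = −F gives Δ = (-2.075, -5.800).
Then the next iterate is (s, t)₁ = (-3.575, -3.800).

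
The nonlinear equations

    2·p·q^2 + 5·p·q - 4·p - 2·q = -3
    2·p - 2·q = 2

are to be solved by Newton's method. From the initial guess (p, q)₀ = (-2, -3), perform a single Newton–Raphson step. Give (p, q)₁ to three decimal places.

(-3.000, -4.000)

At (-2, -3): F = (11.000, 0.000).
Jacobian J = [[2·q^2 + 5·q - 4, 4·p·q + 5·p - 2], [2, -2]].
At the point, J = [[-1.000, 12.000], [2.000, -2.000]] (det J = -22.000).
Solving J·Δ = −F gives Δ = (-1.000, -1.000).
Then the next iterate is (p, q)₁ = (-3.000, -4.000).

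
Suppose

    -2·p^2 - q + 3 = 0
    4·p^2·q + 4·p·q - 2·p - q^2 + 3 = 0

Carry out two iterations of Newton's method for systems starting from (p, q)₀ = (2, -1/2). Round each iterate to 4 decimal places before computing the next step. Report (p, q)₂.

(1.2513, -0.0830)

At (2, -1/2): F = (-4.5000, -13.2500).
Jacobian J = [[-4·p, -1], [8·p·q + 4·q - 2, 4·p^2 + 4·p - 2·q]].
At the point, J = [[-8.0000, -1.0000], [-12.0000, 25.0000]] (det J = -212.0000).
Solving J·Δ = −F gives Δ = (-0.5932, 0.2453).
Then the next iterate is (p, q)₁ = (1.4068, -0.2547).
Round to (1.4068, -0.2547) and repeat: F = (-0.703472, -3.328013), J = [[-5.6272, -1.0000], [-5.885296, 14.052945]].
Δ = (-0.1555, 0.1717), so (p, q)₂ = (1.2513, -0.0830).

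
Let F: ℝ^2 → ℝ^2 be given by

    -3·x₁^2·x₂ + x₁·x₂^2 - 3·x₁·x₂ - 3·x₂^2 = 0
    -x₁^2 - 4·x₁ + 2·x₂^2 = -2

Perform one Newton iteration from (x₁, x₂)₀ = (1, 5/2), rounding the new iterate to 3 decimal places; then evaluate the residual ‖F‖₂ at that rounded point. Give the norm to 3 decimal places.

At (1, 5/2): F = (-27.500, 9.500).
Jacobian J = [[-6·x₁·x₂ + x₂^2 - 3·x₂, -3·x₁^2 + 2·x₁·x₂ - 3·x₁ - 6·x₂], [-2·x₁ - 4, 4·x₂]].
At the point, J = [[-16.250, -16.000], [-6.000, 10.000]] (det J = -258.500).
Solving J·Δ = −F gives Δ = (-0.476, -1.235).
Then the next iterate is (x₁, x₂)₁ = (0.524, 1.265).
Re-evaluating at (0.524, 1.265): F = (-6.99275, 2.82987), so ‖F‖₂ = 7.544.

7.544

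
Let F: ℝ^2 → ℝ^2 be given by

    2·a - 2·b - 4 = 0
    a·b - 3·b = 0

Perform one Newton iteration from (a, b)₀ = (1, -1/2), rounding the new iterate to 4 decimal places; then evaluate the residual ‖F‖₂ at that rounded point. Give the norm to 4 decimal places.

At (1, -1/2): F = (-1.0000, 1.0000).
Jacobian J = [[2, -2], [b, a - 3]].
At the point, J = [[2.0000, -2.0000], [-0.5000, -2.0000]] (det J = -5.0000).
Solving J·Δ = −F gives Δ = (0.8000, 0.3000).
Then the next iterate is (a, b)₁ = (1.8000, -0.2000).
Re-evaluating at (1.8000, -0.2000): F = (0.0000, 0.2400), so ‖F‖₂ = 0.2400.

0.2400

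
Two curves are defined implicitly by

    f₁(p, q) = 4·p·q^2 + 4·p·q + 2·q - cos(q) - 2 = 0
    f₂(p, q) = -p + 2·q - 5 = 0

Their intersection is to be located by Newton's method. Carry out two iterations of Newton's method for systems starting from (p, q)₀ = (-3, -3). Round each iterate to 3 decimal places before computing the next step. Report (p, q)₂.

(-9.899, -2.450)

At (-3, -3): F = (-79.01001, -8.000).
Jacobian J = [[4·q^2 + 4·q, 8·p·q + 4·p + sin(q) + 2], [-1, 2]].
At the point, J = [[24.000, 61.85888], [-1.000, 2.000]] (det J = 109.85888).
Solving J·Δ = −F gives Δ = (-3.066, 2.467).
Then the next iterate is (p, q)₁ = (-6.066, -0.533).
Round to (-6.066, -0.533) and repeat: F = (2.11229, 0.000), J = [[-0.99564, 3.09330], [-1.000, 2.000]].
Δ = (-3.833, -1.917), so (p, q)₂ = (-9.899, -2.450).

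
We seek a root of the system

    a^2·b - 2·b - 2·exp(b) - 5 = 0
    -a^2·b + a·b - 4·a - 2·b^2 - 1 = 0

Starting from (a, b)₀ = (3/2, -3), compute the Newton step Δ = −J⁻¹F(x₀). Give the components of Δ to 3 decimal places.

(-0.614, 2.131)

At (3/2, -3): F = (-5.84957, -22.750).
Jacobian J = [[2·a·b, a^2 - 2·exp(b) - 2], [-2·a·b + b - 4, -a^2 + a - 4·b]].
At the point, J = [[-9.000, 0.15043], [2.000, 11.250]] (det J = -101.55085).
Solving J·Δ = −F gives Δ = (-0.614, 2.131).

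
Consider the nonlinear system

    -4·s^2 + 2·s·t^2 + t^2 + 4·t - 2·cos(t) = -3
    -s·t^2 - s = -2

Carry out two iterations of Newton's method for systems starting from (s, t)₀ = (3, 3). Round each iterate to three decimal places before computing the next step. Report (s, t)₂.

(1.607, 1.248)

At (3, 3): F = (43.97998, -28.000).
Jacobian J = [[-8·s + 2·t^2, 4·s·t + 2·t + 2·sin(t) + 4], [-t^2 - 1, -2·s·t]].
At the point, J = [[-6.000, 46.28224], [-10.000, -18.000]] (det J = 570.82240).
Solving J·Δ = −F gives Δ = (-0.883, -1.065).
Then the next iterate is (s, t)₁ = (2.117, 1.935).
Round to (2.117, 1.935) and repeat: F = (13.12293, -8.04352), J = [[-9.44755, 26.12440], [-4.74423, -8.19279]].
Δ = (-0.510, -0.687), so (s, t)₂ = (1.607, 1.248).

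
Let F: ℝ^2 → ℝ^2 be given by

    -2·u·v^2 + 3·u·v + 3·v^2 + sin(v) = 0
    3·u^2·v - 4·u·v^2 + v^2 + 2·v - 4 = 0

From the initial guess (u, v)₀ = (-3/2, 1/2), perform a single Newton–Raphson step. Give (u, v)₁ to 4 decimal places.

(-1.1769, 0.4779)

At (-3/2, 1/2): F = (-0.270574, 2.1250).
Jacobian J = [[-2·v^2 + 3·v, -4·u·v + 3·u + 6·v + cos(v)], [6·u·v - 4·v^2, 3·u^2 - 8·u·v + 2·v + 2]].
At the point, J = [[1.0000, 2.377583], [-5.5000, 15.7500]] (det J = 28.826704).
Solving J·Δ = −F gives Δ = (0.3231, -0.0221).
Then the next iterate is (u, v)₁ = (-1.1769, 0.4779).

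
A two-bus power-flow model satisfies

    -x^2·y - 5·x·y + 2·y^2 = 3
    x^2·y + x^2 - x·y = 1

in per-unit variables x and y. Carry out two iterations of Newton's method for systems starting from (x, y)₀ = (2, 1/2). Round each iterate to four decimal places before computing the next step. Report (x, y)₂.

(1.1377, -0.3278)

At (2, 1/2): F = (-9.5000, 4.0000).
Jacobian J = [[-2·x·y - 5·y, -x^2 - 5·x + 4·y], [2·x·y + 2·x - y, x^2 - x]].
At the point, J = [[-4.5000, -12.0000], [5.5000, 2.0000]] (det J = 57.0000).
Solving J·Δ = −F gives Δ = (-0.5088, -0.6009).
Then the next iterate is (x, y)₁ = (1.4912, -0.1009).
Round to (1.4912, -0.1009) and repeat: F = (-2.002959, 1.149770), J = [[0.805424, -10.083277], [2.782376, 0.732477]].
Δ = (-0.3535, -0.2269), so (x, y)₂ = (1.1377, -0.3278).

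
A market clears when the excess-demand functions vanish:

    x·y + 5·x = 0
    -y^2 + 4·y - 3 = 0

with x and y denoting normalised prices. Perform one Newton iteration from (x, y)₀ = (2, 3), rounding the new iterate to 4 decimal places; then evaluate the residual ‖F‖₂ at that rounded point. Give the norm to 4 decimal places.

0.0000

At (2, 3): F = (16.0000, 0.0000).
Jacobian J = [[y + 5, x], [0, -2·y + 4]].
At the point, J = [[8.0000, 2.0000], [0.0000, -2.0000]] (det J = -16.0000).
Solving J·Δ = −F gives Δ = (-2.0000, 0.0000).
Then the next iterate is (x, y)₁ = (0.0000, 3.0000).
Re-evaluating at (0.0000, 3.0000): F = (0.0000, 0.0000), so ‖F‖₂ = 0.0000.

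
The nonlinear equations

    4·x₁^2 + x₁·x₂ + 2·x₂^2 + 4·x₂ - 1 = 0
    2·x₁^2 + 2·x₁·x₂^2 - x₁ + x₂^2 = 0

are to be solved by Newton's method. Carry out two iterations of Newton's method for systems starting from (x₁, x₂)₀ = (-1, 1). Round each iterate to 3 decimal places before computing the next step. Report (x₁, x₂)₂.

At (-1, 1): F = (8.000, 2.000).
Jacobian J = [[8·x₁ + x₂, x₁ + 4·x₂ + 4], [4·x₁ + 2·x₂^2 - 1, 4·x₁·x₂ + 2·x₂]].
At the point, J = [[-7.000, 7.000], [-3.000, -2.000]] (det J = 35.000).
Solving J·Δ = −F gives Δ = (0.857, -0.286).
Then the next iterate is (x₁, x₂)₁ = (-0.143, 0.714).
Round to (-0.143, 0.714) and repeat: F = (2.85529, 0.54789), J = [[-0.430, 6.713], [-0.55241, 1.01959]].
Δ = (0.234, -0.410), so (x₁, x₂)₂ = (0.091, 0.304).

(0.091, 0.304)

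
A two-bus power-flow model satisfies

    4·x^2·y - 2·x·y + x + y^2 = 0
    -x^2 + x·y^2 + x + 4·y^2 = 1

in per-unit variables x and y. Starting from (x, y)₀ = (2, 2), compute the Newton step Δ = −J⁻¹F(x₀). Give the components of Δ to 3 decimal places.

At (2, 2): F = (30.000, 21.000).
Jacobian J = [[8·x·y - 2·y + 1, 4·x^2 - 2·x + 2·y], [-2·x + y^2 + 1, 2·x·y + 8·y]].
At the point, J = [[29.000, 16.000], [1.000, 24.000]] (det J = 680.000).
Solving J·Δ = −F gives Δ = (-0.565, -0.851).

(-0.565, -0.851)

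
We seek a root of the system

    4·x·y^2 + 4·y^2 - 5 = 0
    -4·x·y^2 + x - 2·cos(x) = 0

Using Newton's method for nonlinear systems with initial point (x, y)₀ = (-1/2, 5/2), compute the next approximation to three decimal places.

(-0.445, 1.613)

At (-1/2, 5/2): F = (7.500, 10.24483).
Jacobian J = [[4·y^2, 8·x·y + 8·y], [-4·y^2 + 2·sin(x) + 1, -8·x·y]].
At the point, J = [[25.000, 10.000], [-24.95885, 10.000]] (det J = 499.58851).
Solving J·Δ = −F gives Δ = (0.055, -0.887).
Then the next iterate is (x, y)₁ = (-0.445, 1.613).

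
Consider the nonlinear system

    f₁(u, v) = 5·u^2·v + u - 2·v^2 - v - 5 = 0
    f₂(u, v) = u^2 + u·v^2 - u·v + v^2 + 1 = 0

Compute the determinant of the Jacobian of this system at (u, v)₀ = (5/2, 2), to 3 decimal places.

430.750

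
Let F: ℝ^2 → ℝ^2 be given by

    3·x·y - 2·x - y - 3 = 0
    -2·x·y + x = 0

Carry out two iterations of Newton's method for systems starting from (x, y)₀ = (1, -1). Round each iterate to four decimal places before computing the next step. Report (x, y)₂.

At (1, -1): F = (-7.0000, 3.0000).
Jacobian J = [[3·y - 2, 3·x - 1], [-2·y + 1, -2·x]].
At the point, J = [[-5.0000, 2.0000], [3.0000, -2.0000]] (det J = 4.0000).
Solving J·Δ = −F gives Δ = (-2.0000, -1.5000).
Then the next iterate is (x, y)₁ = (-1.0000, -2.5000).
Round to (-1.0000, -2.5000) and repeat: F = (9.0000, -6.0000), J = [[-9.5000, -4.0000], [6.0000, 2.0000]].
Δ = (1.2000, -0.6000), so (x, y)₂ = (0.2000, -3.1000).

(0.2000, -3.1000)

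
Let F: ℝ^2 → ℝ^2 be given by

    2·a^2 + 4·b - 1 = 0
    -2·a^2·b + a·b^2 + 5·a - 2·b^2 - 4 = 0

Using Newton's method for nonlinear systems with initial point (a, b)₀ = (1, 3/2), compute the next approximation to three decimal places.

(0.280, 0.470)

At (1, 3/2): F = (7.000, -4.250).
Jacobian J = [[4·a, 4], [-4·a·b + b^2 + 5, -2·a^2 + 2·a·b - 4·b]].
At the point, J = [[4.000, 4.000], [1.250, -5.000]] (det J = -25.000).
Solving J·Δ = −F gives Δ = (-0.720, -1.030).
Then the next iterate is (a, b)₁ = (0.280, 0.470).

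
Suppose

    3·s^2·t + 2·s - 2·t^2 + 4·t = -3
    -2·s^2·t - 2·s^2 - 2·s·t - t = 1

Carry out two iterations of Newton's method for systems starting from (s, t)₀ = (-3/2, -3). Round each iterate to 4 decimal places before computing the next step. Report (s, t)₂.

At (-3/2, -3): F = (-50.2500, 2.0000).
Jacobian J = [[6·s·t + 2, 3·s^2 - 4·t + 4], [-4·s·t - 4·s - 2·t, -2·s^2 - 2·s - 1]].
At the point, J = [[29.0000, 22.7500], [-6.0000, -2.5000]] (det J = 64.0000).
Solving J·Δ = −F gives Δ = (-1.2520, 3.8047).
Then the next iterate is (s, t)₁ = (-2.7520, 0.8047).
Round to (-2.7520, 0.8047) and repeat: F = (17.702912, -24.711437), J = [[-11.287206, 23.501712], [18.256738, -10.643008]].
Δ = (1.2700, -0.1433), so (s, t)₂ = (-1.4820, 0.6614).

(-1.4820, 0.6614)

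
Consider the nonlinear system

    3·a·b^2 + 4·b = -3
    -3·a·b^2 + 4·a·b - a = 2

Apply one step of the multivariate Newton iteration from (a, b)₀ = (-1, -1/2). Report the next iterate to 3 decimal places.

(-0.333, -0.607)

At (-1, -1/2): F = (0.250, 1.750).
Jacobian J = [[3·b^2, 6·a·b + 4], [-3·b^2 + 4·b - 1, -6·a·b + 4·a]].
At the point, J = [[0.750, 7.000], [-3.750, -7.000]] (det J = 21.000).
Solving J·Δ = −F gives Δ = (0.667, -0.107).
Then the next iterate is (a, b)₁ = (-0.333, -0.607).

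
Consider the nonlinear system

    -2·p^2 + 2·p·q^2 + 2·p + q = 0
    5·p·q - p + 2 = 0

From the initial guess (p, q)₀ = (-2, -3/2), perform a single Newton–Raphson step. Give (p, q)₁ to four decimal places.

(-2.6377, 0.9420)

At (-2, -3/2): F = (-22.5000, 19.0000).
Jacobian J = [[-4·p + 2·q^2 + 2, 4·p·q + 1], [5·q - 1, 5·p]].
At the point, J = [[14.5000, 13.0000], [-8.5000, -10.0000]] (det J = -34.5000).
Solving J·Δ = −F gives Δ = (-0.6377, 2.4420).
Then the next iterate is (p, q)₁ = (-2.6377, 0.9420).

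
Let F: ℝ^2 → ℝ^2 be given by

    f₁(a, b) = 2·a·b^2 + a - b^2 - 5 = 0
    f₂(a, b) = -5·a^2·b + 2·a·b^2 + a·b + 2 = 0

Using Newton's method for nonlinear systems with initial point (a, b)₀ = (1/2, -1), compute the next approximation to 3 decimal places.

At (1/2, -1): F = (-4.500, 3.750).
Jacobian J = [[2·b^2 + 1, 4·a·b - 2·b], [-10·a·b + 2·b^2 + b, -5·a^2 + 4·a·b + a]].
At the point, J = [[3.000, 0.000], [6.000, -2.750]] (det J = -8.250).
Solving J·Δ = −F gives Δ = (1.500, 4.636).
Then the next iterate is (a, b)₁ = (2.000, 3.636).

(2.000, 3.636)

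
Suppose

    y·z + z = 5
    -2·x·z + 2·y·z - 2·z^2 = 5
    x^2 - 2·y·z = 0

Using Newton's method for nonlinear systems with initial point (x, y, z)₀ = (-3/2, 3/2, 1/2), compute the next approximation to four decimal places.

At (-3/2, 3/2, 1/2): F = (-3.7500, -2.5000, 0.7500).
Jacobian J = [[0, z, y + 1], [-2·z, 2·z, -2·x + 2·y - 4·z], [2·x, -2·z, -2·y]].
At the point, J = [[0.0000, 0.5000, 2.5000], [-1.0000, 1.0000, 4.0000], [-3.0000, -1.0000, -3.0000]] (det J = 2.5000).
Solving J·Δ = −F gives Δ = (0.6500, -14.2500, 4.3500).
Then the next iterate is (x, y, z)₁ = (-0.8500, -12.7500, 4.8500).

(-0.8500, -12.7500, 4.8500)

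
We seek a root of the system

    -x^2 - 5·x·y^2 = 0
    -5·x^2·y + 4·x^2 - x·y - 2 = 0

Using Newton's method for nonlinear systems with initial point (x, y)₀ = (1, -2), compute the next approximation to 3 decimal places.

At (1, -2): F = (-21.000, 14.000).
Jacobian J = [[-2·x - 5·y^2, -10·x·y], [-10·x·y + 8·x - y, -5·x^2 - x]].
At the point, J = [[-22.000, 20.000], [30.000, -6.000]] (det J = -468.000).
Solving J·Δ = −F gives Δ = (-0.329, 0.688).
Then the next iterate is (x, y)₁ = (0.671, -1.312).

(0.671, -1.312)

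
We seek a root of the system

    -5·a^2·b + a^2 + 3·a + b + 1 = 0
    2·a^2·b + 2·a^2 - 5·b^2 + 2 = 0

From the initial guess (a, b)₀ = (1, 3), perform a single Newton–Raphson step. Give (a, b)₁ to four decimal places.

At (1, 3): F = (-7.0000, -35.0000).
Jacobian J = [[-10·a·b + 2·a + 3, -5·a^2 + 1], [4·a·b + 4·a, 2·a^2 - 10·b]].
At the point, J = [[-25.0000, -4.0000], [16.0000, -28.0000]] (det J = 764.0000).
Solving J·Δ = −F gives Δ = (-0.0733, -1.2919).
Then the next iterate is (a, b)₁ = (0.9267, 1.7081).

(0.9267, 1.7081)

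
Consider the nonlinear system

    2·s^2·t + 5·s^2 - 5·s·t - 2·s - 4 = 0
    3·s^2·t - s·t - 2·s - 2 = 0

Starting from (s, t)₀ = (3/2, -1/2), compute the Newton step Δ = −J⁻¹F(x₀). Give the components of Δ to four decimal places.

(-0.1535, 1.2769)

At (3/2, -1/2): F = (5.7500, -7.6250).
Jacobian J = [[4·s·t + 10·s - 5·t - 2, 2·s^2 - 5·s], [6·s·t - t - 2, 3·s^2 - s]].
At the point, J = [[12.5000, -3.0000], [-6.0000, 5.2500]] (det J = 47.6250).
Solving J·Δ = −F gives Δ = (-0.1535, 1.2769).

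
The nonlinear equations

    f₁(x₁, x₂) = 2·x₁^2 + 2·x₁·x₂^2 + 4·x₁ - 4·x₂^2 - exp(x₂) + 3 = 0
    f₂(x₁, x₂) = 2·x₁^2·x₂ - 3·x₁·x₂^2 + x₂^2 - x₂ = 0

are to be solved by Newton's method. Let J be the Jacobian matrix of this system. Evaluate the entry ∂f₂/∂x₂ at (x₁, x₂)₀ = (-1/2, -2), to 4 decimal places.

-10.5000

∂f₂/∂x₂ = 2·x₁^2 - 6·x₁·x₂ + 2·x₂ - 1.
At (-1/2, -2) this is -10.5000.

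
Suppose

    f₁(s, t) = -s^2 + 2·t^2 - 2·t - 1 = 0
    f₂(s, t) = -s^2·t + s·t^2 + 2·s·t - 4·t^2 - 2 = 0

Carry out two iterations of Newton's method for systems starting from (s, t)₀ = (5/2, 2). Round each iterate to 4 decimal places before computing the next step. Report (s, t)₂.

(-3.2364, -0.8587)

At (5/2, 2): F = (-3.2500, -10.5000).
Jacobian J = [[-2·s, 4·t - 2], [-2·s·t + t^2 + 2·t, -s^2 + 2·s·t + 2·s - 8·t]].
At the point, J = [[-5.0000, 6.0000], [-2.0000, -7.2500]] (det J = 48.2500).
Solving J·Δ = −F gives Δ = (-1.7940, -0.9534).
Then the next iterate is (s, t)₁ = (0.7060, 1.0466).
Round to (0.7060, 1.0466) and repeat: F = (-1.400893, -4.652018), J = [[-1.4120, 2.1864], [1.710772, -5.981437]].
Δ = (-3.9424, -1.9053), so (s, t)₂ = (-3.2364, -0.8587).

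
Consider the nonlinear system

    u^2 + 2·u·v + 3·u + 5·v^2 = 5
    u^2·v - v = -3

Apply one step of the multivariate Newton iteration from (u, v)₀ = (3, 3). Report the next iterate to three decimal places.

At (3, 3): F = (76.000, 27.000).
Jacobian J = [[2·u + 2·v + 3, 2·u + 10·v], [2·u·v, u^2 - 1]].
At the point, J = [[15.000, 36.000], [18.000, 8.000]] (det J = -528.000).
Solving J·Δ = −F gives Δ = (-0.689, -1.824).
Then the next iterate is (u, v)₁ = (2.311, 1.176).

(2.311, 1.176)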